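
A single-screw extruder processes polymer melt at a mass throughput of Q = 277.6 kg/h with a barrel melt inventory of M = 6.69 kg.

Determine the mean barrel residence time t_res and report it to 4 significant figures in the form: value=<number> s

Convert throughput: Q = 277.6 kg/h = 277.6/3600 = 0.0771111 kg/s
t_res = M / Q_s = 6.69 ÷ 0.0771111 = 86.7579 s

value=86.76 s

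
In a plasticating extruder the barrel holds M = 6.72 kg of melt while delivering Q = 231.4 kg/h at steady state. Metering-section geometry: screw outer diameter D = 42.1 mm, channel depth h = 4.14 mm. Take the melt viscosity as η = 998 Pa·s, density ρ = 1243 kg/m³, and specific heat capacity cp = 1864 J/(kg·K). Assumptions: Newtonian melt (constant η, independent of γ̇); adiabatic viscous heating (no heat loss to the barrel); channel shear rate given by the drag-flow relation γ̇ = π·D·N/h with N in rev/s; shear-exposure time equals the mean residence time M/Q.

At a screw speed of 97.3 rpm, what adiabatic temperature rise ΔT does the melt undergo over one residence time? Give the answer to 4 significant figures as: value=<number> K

value=120.9 K

Throughput in SI: Q_s = 231.4 kg/h ÷ 3600 s/h = 0.0642778 kg/s
t_res = M / Q_s = 6.72 ÷ 0.0642778 = 104.546 s
D = 42.1 mm = 0.0421 m;  h = 4.14 mm = 0.00414 m;  N = 97.3 rpm / 60 = 1.62167 rev/s
Shear rate: γ̇ = πDN/h = π·0.0421·1.62167/0.00414 = 51.8076 s⁻¹
ΔT = η·γ̇²·t_res / (ρ·cp) = 998 · (51.8076)² · 104.546 / (1243 · 1864) = 120.867 K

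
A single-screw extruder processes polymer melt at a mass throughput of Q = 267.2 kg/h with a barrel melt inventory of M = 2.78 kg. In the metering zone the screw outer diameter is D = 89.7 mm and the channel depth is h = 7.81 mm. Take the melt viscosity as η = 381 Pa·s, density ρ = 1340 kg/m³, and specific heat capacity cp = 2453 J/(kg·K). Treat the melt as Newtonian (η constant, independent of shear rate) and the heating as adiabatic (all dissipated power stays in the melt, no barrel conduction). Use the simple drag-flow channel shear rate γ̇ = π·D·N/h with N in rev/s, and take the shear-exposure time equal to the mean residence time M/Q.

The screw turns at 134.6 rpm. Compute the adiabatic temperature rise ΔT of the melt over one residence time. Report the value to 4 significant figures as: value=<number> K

Q_s = Q / 3600 = 267.2 / 3600 = 0.0742222 kg/s
Mean residence time: t_res = M/Q_s = 2.78 kg / 0.0742222 kg/s = 37.4551 s
Convert to SI: D = 0.0897 m, h = 0.00781 m, N = 134.6/60 = 2.24333 rev/s
Shear rate: γ̇ = πDN/h = π·0.0897·2.24333/0.00781 = 80.9441 s⁻¹
ΔT = η·γ̇²·t_res / (ρ·cp) = 381 · (80.9441)² · 37.4551 / (1340 · 2453) = 28.4449 K

value=28.44 K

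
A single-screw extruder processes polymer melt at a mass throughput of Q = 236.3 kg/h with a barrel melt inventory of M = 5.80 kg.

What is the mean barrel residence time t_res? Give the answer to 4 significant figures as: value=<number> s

value=88.36 s

Throughput in SI: Q_s = 236.3 kg/h ÷ 3600 s/h = 0.0656389 kg/s
t_res = M / Q_s = 5.80 / 0.0656389 = 88.3623 s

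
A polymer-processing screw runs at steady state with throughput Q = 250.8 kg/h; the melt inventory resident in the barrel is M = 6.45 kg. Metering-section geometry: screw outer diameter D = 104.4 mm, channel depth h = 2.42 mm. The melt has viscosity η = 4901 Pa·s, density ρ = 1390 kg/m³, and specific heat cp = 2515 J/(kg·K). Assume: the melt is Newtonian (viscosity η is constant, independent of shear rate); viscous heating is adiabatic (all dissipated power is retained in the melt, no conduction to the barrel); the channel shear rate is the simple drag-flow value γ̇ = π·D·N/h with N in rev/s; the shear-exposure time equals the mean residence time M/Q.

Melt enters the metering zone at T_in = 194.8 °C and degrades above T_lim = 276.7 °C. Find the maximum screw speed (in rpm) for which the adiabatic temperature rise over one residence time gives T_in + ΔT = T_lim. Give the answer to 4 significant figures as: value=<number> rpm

Convert throughput: Q = 250.8 kg/h = 250.8/3600 = 0.0696667 kg/s
Mean residence time: t_res = M/Q_s = 6.45 kg / 0.0696667 kg/s = 92.5837 s
D = 104.4 mm = 0.1044 m;  h = 2.42 mm = 0.00242 m
ΔT_a = T_lim − T_in = 276.7 °C − 194.8 °C = 81.9 K
Invert ΔT = ηγ̇²t_res/(ρcp) for γ̇: γ̇_max² = ΔT_a ρ cp / (η t_res) = 81.9·1390·2515 / (4901·92.5837) = 630.982 s⁻²
γ̇_max = sqrt(630.982) = 25.1194 s⁻¹
N_max = γ̇_max·h / (π·D) = 25.1194 · 0.00242 / (π · 0.1044) = 0.185342 rev/s = 11.1205 rpm

value=11.12 rpm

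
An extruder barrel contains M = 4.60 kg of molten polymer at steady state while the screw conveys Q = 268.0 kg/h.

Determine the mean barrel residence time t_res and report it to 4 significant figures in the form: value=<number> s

value=61.79 s

Q_s = Q / 3600 = 268.0 / 3600 = 0.0744444 kg/s
t_res = M / Q_s = 4.60 / 0.0744444 = 61.791 s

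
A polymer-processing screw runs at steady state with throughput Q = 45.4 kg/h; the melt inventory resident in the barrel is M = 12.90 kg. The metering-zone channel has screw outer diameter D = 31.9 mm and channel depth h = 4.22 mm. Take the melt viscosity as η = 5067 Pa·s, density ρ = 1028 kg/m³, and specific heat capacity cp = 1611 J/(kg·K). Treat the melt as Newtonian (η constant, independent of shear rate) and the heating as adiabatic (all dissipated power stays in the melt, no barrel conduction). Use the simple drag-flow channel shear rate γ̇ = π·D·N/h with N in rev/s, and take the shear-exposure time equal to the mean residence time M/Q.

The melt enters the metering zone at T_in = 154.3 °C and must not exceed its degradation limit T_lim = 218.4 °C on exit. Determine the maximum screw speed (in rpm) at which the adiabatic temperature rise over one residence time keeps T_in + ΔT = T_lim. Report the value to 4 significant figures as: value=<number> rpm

Throughput in SI: Q_s = 45.4 kg/h ÷ 3600 s/h = 0.0126111 kg/s
t_res = M / Q_s = 12.90 / 0.0126111 = 1022.91 s
Geometry in SI: D = 31.9 mm → 0.0319 m, h = 4.22 mm → 0.00422 m
ΔT_a = T_lim − T_in = 218.4 °C − 154.3 °C = 64.1 K
γ̇_max² = ΔT_a·ρ·cp / (η·t_res) = [64.1 × 1028 × 1611] / [5067 × 1022.91] = 20.4814 s⁻²
Take the square root: γ̇_max = √(20.4814) = 4.52564 s⁻¹
Solve γ̇ = πDN/h for N: N_max = γ̇_max·h/(π·D) = 4.52564 × 0.00422 / (π × 0.0319) = 0.190569 rev/s = 11.4341 rpm

value=11.43 rpm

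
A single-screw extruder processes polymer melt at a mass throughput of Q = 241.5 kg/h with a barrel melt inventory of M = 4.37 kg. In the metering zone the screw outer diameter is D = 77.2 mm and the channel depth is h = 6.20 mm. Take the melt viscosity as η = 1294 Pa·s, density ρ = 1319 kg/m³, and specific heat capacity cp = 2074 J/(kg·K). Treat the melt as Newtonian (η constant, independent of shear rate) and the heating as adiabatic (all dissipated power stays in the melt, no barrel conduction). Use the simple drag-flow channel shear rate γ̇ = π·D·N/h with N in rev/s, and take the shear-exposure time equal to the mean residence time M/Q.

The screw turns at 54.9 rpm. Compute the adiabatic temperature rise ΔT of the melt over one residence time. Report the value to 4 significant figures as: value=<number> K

Q_s = Q / 3600 = 241.5 / 3600 = 0.0670833 kg/s
t_res = M / Q_s = 4.37 ÷ 0.0670833 = 65.1429 s
D = 77.2 mm = 0.0772 m;  h = 6.20 mm = 0.0062 m;  N = 54.9 rpm / 60 = 0.915 rev/s
γ̇ = π·D·N / h = π · 0.0772 · 0.915 / 0.0062 = 35.7929 s⁻¹
ΔT = η·γ̇²·t_res / (ρ·cp) = 1294 · (35.7929)² · 65.1429 / (1319 · 2074) = 39.4767 K

value=39.48 K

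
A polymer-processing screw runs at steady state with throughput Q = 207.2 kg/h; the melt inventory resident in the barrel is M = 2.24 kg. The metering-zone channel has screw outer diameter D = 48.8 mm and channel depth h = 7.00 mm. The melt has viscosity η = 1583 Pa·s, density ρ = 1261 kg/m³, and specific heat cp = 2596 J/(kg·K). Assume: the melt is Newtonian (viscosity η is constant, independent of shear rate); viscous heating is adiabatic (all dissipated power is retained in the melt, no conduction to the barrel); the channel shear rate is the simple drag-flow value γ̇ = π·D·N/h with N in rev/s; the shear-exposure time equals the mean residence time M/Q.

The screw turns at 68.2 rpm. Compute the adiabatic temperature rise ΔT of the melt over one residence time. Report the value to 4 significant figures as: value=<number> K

Convert throughput: Q = 207.2 kg/h = 207.2/3600 = 0.0575556 kg/s
t_res = M / Q_s = 2.24 / 0.0575556 = 38.9189 s
Convert to SI: D = 0.0488 m, h = 0.007 m, N = 68.2/60 = 1.13667 rev/s
γ̇ = π D N / h = (π)(0.0488)(1.13667) / 0.007 = 24.8946 s⁻¹
ΔT = η·γ̇²·t_res/(ρ·cp) = [1583 × 24.8946² × 38.9189] / [1261 × 2596] = 11.6636 K

value=11.66 K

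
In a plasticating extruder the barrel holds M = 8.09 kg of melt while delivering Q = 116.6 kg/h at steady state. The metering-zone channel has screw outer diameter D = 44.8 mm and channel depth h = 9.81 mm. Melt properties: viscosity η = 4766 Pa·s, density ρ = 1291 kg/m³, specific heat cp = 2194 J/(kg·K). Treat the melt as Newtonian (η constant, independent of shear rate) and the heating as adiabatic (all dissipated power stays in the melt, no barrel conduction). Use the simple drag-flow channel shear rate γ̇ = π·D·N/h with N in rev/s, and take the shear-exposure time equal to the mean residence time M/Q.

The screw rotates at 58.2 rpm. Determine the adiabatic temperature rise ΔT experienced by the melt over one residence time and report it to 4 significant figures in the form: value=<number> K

value=81.40 K

Q_s = Q / 3600 = 116.6 / 3600 = 0.0323889 kg/s
Mean residence time: t_res = M/Q_s = 8.09 kg / 0.0323889 kg/s = 249.777 s
Geometry in metres: D = 44.8 mm → 0.0448 m, h = 9.81 mm → 0.00981 m; screw speed N = 58.2 rpm = 0.97 rev/s
γ̇ = π·D·N / h = π · 0.0448 · 0.97 / 0.00981 = 13.9165 s⁻¹
ΔT = η·γ̇²·t_res / (ρ·cp) = 4766 · (13.9165)² · 249.777 / (1291 · 2194) = 81.3963 K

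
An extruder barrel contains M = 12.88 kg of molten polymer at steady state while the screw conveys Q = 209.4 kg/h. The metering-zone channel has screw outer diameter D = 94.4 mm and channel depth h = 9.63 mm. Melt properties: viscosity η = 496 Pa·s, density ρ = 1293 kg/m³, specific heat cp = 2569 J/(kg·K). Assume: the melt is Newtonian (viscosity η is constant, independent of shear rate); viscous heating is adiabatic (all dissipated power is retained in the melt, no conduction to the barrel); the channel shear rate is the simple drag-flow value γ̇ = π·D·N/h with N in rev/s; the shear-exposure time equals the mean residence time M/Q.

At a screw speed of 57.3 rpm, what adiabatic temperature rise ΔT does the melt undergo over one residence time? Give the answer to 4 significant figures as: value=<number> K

value=28.60 K

Q_s = Q / 3600 = 209.4 / 3600 = 0.0581667 kg/s
t_res = M / Q_s = 12.88 / 0.0581667 = 221.433 s
Convert to SI: D = 0.0944 m, h = 0.00963 m, N = 57.3/60 = 0.955 rev/s
γ̇ = π·D·N / h = π · 0.0944 · 0.955 / 0.00963 = 29.4103 s⁻¹
Adiabatic rise: ΔT = η γ̇² t_res / (ρ cp) = 496·(29.4103)²·221.433 / (1293·2569) = 28.5995 K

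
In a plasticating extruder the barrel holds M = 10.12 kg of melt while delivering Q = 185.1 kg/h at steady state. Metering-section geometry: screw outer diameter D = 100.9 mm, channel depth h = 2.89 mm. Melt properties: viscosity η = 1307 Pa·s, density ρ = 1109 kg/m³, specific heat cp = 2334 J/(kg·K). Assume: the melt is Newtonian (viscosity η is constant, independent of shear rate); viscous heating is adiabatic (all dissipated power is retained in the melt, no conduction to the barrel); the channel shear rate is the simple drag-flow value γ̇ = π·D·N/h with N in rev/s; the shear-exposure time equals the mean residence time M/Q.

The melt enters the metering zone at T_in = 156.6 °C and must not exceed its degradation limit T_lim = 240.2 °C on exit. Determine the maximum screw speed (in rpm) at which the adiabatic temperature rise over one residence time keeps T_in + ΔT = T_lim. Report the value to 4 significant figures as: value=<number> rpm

value=15.87 rpm

Throughput in SI: Q_s = 185.1 kg/h ÷ 3600 s/h = 0.0514167 kg/s
t_res = M / Q_s = 10.12 ÷ 0.0514167 = 196.823 s
Geometry in SI: D = 100.9 mm → 0.1009 m, h = 2.89 mm → 0.00289 m
ΔT_a = T_lim − T_in = 240.2 °C − 156.6 °C = 83.6 K
Invert ΔT = ηγ̇²t_res/(ρcp) for γ̇: γ̇_max² = ΔT_a ρ cp / (η t_res) = 83.6·1109·2334 / (1307·196.823) = 841.175 s⁻²
Take the square root: γ̇_max = √(841.175) = 29.003 s⁻¹
N_max = γ̇_max·h / (π·D) = 29.003 · 0.00289 / (π · 0.1009) = 0.264424 rev/s = 15.8654 rpm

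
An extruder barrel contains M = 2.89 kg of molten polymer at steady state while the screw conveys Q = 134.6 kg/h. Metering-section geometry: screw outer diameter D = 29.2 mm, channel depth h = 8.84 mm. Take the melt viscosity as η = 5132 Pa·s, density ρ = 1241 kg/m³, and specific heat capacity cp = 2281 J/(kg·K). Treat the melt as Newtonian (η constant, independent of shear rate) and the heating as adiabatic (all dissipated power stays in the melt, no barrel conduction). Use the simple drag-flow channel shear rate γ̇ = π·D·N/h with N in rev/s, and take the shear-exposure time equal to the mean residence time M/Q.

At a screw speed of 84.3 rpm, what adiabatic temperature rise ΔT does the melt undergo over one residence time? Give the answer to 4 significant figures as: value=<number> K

Convert throughput: Q = 134.6 kg/h = 134.6/3600 = 0.0373889 kg/s
t_res = M / Q_s = 2.89 / 0.0373889 = 77.2957 s
Convert to SI: D = 0.0292 m, h = 0.00884 m, N = 84.3/60 = 1.405 rev/s
γ̇ = π·D·N / h = π · 0.0292 · 1.405 / 0.00884 = 14.58 s⁻¹
ΔT = η·γ̇²·t_res / (ρ·cp) = 5132 · (14.58)² · 77.2957 / (1241 · 2281) = 29.7892 K

value=29.79 K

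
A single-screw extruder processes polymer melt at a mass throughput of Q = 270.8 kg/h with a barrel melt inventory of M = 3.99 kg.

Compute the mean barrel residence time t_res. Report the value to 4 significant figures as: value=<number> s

value=53.04 s

Throughput in SI: Q_s = 270.8 kg/h ÷ 3600 s/h = 0.0752222 kg/s
Mean residence time: t_res = M/Q_s = 3.99 kg / 0.0752222 kg/s = 53.0428 s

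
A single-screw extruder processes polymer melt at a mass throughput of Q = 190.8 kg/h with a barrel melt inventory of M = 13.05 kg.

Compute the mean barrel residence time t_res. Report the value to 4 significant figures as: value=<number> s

value=246.2 s

Throughput in SI: Q_s = 190.8 kg/h ÷ 3600 s/h = 0.053 kg/s
Mean residence time: t_res = M/Q_s = 13.05 kg / 0.053 kg/s = 246.226 s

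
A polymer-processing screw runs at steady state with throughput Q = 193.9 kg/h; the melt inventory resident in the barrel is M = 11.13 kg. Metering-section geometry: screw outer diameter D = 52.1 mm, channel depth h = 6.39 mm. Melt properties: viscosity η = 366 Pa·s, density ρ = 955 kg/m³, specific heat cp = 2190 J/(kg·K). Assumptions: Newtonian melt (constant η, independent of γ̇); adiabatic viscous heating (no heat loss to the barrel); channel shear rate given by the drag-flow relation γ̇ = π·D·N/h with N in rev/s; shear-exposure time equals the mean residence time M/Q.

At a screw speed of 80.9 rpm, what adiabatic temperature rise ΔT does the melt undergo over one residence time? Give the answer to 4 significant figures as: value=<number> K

value=43.13 K

Throughput in SI: Q_s = 193.9 kg/h ÷ 3600 s/h = 0.0538611 kg/s
t_res = M / Q_s = 11.13 / 0.0538611 = 206.643 s
Geometry in metres: D = 52.1 mm → 0.0521 m, h = 6.39 mm → 0.00639 m; screw speed N = 80.9 rpm = 1.34833 rev/s
γ̇ = π·D·N / h = π · 0.0521 · 1.34833 / 0.00639 = 34.537 s⁻¹
Adiabatic rise: ΔT = η γ̇² t_res / (ρ cp) = 366·(34.537)²·206.643 / (955·2190) = 43.1342 K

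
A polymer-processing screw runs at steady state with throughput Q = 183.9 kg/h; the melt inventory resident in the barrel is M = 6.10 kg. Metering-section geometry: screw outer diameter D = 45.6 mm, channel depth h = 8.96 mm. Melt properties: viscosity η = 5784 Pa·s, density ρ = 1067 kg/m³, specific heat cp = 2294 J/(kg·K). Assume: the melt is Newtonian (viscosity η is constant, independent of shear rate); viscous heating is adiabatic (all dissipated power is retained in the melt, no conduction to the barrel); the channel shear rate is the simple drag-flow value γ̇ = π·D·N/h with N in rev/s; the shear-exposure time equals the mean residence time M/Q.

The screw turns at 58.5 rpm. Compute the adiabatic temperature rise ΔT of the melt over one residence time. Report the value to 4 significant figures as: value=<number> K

value=68.57 K

Convert throughput: Q = 183.9 kg/h = 183.9/3600 = 0.0510833 kg/s
t_res = M / Q_s = 6.10 / 0.0510833 = 119.413 s
Geometry in metres: D = 45.6 mm → 0.0456 m, h = 8.96 mm → 0.00896 m; screw speed N = 58.5 rpm = 0.975 rev/s
Shear rate: γ̇ = πDN/h = π·0.0456·0.975/0.00896 = 15.5888 s⁻¹
ΔT = η·γ̇²·t_res / (ρ·cp) = 5784 · (15.5888)² · 119.413 / (1067 · 2294) = 68.5715 K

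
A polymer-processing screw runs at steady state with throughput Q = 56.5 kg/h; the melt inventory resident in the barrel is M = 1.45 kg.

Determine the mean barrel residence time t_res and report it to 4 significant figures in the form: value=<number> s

Q_s = Q / 3600 = 56.5 / 3600 = 0.0156944 kg/s
Mean residence time: t_res = M/Q_s = 1.45 kg / 0.0156944 kg/s = 92.3894 s

value=92.39 s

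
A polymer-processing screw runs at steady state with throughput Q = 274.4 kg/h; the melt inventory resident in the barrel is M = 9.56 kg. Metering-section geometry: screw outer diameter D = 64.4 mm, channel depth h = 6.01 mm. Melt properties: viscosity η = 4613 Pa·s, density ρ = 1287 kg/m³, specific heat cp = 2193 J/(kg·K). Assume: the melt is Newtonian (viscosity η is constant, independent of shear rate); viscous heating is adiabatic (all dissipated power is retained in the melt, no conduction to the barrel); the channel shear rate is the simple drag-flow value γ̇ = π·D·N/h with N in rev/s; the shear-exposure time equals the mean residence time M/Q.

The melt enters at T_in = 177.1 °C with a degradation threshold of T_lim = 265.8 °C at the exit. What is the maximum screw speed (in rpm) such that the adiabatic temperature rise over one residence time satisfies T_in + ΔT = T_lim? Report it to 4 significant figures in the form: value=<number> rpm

value=37.07 rpm

Q_s = Q / 3600 = 274.4 / 3600 = 0.0762222 kg/s
t_res = M / Q_s = 9.56 / 0.0762222 = 125.423 s
Convert to metres: D = 0.0644 m, h = 0.00601 m
ΔT_a = T_lim − T_in = 265.8 − 177.1 = 88.7 K
γ̇_max² = ΔT_a·ρ·cp / (η·t_res) = [88.7 × 1287 × 2193] / [4613 × 125.423] = 432.694 s⁻²
Take the square root: γ̇_max = √(432.694) = 20.8013 s⁻¹
N_max = γ̇_max h / (πD) = 20.8013·0.00601/(π·0.0644) = 0.617916 rev/s → ×60 = 37.0749 rpm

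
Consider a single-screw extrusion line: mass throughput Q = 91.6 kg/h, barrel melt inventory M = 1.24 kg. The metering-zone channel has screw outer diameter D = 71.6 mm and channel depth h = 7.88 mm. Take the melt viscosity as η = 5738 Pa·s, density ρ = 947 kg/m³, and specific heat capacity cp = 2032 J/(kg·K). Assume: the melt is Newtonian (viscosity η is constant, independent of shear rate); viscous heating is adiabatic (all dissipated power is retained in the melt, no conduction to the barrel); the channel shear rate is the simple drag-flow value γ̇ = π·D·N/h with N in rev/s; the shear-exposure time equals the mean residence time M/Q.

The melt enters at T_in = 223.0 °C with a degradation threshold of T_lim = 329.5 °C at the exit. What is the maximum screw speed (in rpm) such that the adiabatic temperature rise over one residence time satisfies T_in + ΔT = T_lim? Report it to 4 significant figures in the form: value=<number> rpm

value=56.90 rpm

Throughput in SI: Q_s = 91.6 kg/h ÷ 3600 s/h = 0.0254444 kg/s
t_res = M / Q_s = 1.24 / 0.0254444 = 48.7336 s
Geometry in SI: D = 71.6 mm → 0.0716 m, h = 7.88 mm → 0.00788 m
ΔT_a = T_lim − T_in = 329.5 °C − 223.0 °C = 106.5 K
γ̇_max² = ΔT_a·ρ·cp / (η·t_res) = [106.5 × 947 × 2032] / [5738 × 48.7336] = 732.882 s⁻²
Take the square root: γ̇_max = √(732.882) = 27.0718 s⁻¹
N_max = γ̇_max h / (πD) = 27.0718·0.00788/(π·0.0716) = 0.948376 rev/s → ×60 = 56.9025 rpm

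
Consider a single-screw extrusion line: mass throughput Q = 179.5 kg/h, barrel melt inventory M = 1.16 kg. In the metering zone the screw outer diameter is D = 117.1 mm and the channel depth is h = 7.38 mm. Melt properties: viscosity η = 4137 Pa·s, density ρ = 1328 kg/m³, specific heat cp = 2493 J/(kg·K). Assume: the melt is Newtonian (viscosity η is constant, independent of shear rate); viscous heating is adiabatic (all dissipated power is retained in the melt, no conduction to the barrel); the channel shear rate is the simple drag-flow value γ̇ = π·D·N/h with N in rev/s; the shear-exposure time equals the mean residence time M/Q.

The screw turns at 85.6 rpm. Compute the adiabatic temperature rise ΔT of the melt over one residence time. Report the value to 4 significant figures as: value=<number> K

Throughput in SI: Q_s = 179.5 kg/h ÷ 3600 s/h = 0.0498611 kg/s
t_res = M / Q_s = 1.16 / 0.0498611 = 23.2646 s
D = 117.1 mm = 0.1171 m;  h = 7.38 mm = 0.00738 m;  N = 85.6 rpm / 60 = 1.42667 rev/s
γ̇ = π·D·N / h = π · 0.1171 · 1.42667 / 0.00738 = 71.1169 s⁻¹
ΔT = η·γ̇²·t_res / (ρ·cp) = 4137 · (71.1169)² · 23.2646 / (1328 · 2493) = 147.03 K

value=147.0 K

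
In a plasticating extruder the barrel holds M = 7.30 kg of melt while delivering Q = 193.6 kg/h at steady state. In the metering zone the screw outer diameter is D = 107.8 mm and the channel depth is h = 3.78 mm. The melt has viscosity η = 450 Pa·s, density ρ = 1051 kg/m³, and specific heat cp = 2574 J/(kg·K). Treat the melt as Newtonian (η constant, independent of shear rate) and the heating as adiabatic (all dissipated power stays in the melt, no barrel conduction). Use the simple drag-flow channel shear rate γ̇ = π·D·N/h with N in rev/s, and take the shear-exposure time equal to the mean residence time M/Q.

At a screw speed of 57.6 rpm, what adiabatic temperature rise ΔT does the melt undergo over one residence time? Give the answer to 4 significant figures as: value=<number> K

value=167.0 K

Q_s = Q / 3600 = 193.6 / 3600 = 0.0537778 kg/s
t_res = M / Q_s = 7.30 ÷ 0.0537778 = 135.744 s
Convert to SI: D = 0.1078 m, h = 0.00378 m, N = 57.6/60 = 0.96 rev/s
Shear rate: γ̇ = πDN/h = π·0.1078·0.96/0.00378 = 86.0098 s⁻¹
ΔT = η·γ̇²·t_res/(ρ·cp) = [450 × 86.0098² × 135.744] / [1051 × 2574] = 167.039 K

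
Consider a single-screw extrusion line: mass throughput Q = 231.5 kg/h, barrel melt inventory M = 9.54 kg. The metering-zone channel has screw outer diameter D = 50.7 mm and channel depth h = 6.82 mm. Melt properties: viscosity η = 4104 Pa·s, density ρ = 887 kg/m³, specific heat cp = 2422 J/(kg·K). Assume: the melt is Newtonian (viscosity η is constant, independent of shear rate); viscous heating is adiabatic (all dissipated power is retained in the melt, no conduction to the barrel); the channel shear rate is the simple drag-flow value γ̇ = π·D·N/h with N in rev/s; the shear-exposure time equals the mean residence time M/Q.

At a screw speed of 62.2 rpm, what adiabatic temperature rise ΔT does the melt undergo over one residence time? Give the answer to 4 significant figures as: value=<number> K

value=166.1 K

Throughput in SI: Q_s = 231.5 kg/h ÷ 3600 s/h = 0.0643056 kg/s
t_res = M / Q_s = 9.54 / 0.0643056 = 148.354 s
D = 50.7 mm = 0.0507 m;  h = 6.82 mm = 0.00682 m;  N = 62.2 rpm / 60 = 1.03667 rev/s
γ̇ = π·D·N / h = π · 0.0507 · 1.03667 / 0.00682 = 24.211 s⁻¹
ΔT = η·γ̇²·t_res/(ρ·cp) = [4104 × 24.211² × 148.354] / [887 × 2422] = 166.125 K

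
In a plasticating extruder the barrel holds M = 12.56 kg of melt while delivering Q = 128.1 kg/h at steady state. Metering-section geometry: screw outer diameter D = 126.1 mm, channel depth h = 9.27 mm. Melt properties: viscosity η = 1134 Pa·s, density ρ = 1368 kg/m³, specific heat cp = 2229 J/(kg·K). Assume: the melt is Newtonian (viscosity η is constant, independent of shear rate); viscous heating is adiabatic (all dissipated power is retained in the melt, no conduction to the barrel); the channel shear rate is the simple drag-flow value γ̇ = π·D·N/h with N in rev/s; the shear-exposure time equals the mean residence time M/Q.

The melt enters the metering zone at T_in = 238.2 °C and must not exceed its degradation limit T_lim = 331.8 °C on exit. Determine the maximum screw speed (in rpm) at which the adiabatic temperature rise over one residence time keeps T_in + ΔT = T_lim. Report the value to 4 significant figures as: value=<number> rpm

value=37.49 rpm

Convert throughput: Q = 128.1 kg/h = 128.1/3600 = 0.0355833 kg/s
t_res = M / Q_s = 12.56 ÷ 0.0355833 = 352.974 s
Convert to metres: D = 0.1261 m, h = 0.00927 m
Allowable rise: ΔT_a = T_lim − T_in = 331.8 − 238.2 = 93.6 K
Invert ΔT = ηγ̇²t_res/(ρcp) for γ̇: γ̇_max² = ΔT_a ρ cp / (η t_res) = 93.6·1368·2229 / (1134·352.974) = 713.043 s⁻²
Take the square root: γ̇_max = √(713.043) = 26.7029 s⁻¹
Solve γ̇ = πDN/h for N: N_max = γ̇_max·h/(π·D) = 26.7029 × 0.00927 / (π × 0.1261) = 0.624846 rev/s = 37.4907 rpm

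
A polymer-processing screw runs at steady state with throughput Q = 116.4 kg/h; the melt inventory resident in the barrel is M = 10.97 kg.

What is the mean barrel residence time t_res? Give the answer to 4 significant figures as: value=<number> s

Throughput in SI: Q_s = 116.4 kg/h ÷ 3600 s/h = 0.0323333 kg/s
t_res = M / Q_s = 10.97 / 0.0323333 = 339.278 s

value=339.3 s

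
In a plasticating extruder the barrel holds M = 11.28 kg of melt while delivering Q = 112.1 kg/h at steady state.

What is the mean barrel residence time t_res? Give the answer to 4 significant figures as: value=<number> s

value=362.2 s

Q_s = Q / 3600 = 112.1 / 3600 = 0.0311389 kg/s
t_res = M / Q_s = 11.28 ÷ 0.0311389 = 362.248 s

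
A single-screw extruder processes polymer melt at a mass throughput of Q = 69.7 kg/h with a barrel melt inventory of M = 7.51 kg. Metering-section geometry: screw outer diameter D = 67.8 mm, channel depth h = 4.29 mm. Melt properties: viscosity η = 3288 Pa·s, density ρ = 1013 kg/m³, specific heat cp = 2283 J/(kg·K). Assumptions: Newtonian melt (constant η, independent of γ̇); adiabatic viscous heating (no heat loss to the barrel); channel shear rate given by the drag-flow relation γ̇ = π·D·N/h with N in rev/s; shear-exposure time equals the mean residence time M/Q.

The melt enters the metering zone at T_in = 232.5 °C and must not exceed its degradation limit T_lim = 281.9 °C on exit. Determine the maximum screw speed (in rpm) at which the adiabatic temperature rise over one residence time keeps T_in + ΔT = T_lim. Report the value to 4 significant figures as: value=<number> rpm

Q_s = Q / 3600 = 69.7 / 3600 = 0.0193611 kg/s
Mean residence time: t_res = M/Q_s = 7.51 kg / 0.0193611 kg/s = 387.891 s
Convert to metres: D = 0.0678 m, h = 0.00429 m
ΔT_a = T_lim − T_in = 281.9 − 232.5 = 49.4 K
γ̇_max² = ΔT_a·ρ·cp/(η·t_res) = 49.4·1013·2283/(3288·387.891) = 89.5779 s⁻²
γ̇_max = √89.5779 = 9.46456 s⁻¹
N_max = γ̇_max·h / (π·D) = 9.46456 · 0.00429 / (π · 0.0678) = 0.190624 rev/s = 11.4375 rpm

value=11.44 rpm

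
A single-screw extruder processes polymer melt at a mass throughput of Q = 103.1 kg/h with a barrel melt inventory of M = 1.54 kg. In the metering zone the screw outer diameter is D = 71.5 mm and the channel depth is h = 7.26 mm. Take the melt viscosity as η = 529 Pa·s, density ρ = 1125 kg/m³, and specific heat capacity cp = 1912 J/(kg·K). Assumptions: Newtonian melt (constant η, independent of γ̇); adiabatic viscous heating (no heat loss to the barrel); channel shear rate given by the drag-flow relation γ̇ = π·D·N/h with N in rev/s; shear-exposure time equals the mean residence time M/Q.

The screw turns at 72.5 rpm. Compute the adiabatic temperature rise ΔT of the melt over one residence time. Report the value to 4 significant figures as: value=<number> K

value=18.48 K

Throughput in SI: Q_s = 103.1 kg/h ÷ 3600 s/h = 0.0286389 kg/s
Mean residence time: t_res = M/Q_s = 1.54 kg / 0.0286389 kg/s = 53.773 s
Convert to SI: D = 0.0715 m, h = 0.00726 m, N = 72.5/60 = 1.20833 rev/s
Shear rate: γ̇ = πDN/h = π·0.0715·1.20833/0.00726 = 37.3857 s⁻¹
ΔT = η·γ̇²·t_res / (ρ·cp) = 529 · (37.3857)² · 53.773 / (1125 · 1912) = 18.4838 K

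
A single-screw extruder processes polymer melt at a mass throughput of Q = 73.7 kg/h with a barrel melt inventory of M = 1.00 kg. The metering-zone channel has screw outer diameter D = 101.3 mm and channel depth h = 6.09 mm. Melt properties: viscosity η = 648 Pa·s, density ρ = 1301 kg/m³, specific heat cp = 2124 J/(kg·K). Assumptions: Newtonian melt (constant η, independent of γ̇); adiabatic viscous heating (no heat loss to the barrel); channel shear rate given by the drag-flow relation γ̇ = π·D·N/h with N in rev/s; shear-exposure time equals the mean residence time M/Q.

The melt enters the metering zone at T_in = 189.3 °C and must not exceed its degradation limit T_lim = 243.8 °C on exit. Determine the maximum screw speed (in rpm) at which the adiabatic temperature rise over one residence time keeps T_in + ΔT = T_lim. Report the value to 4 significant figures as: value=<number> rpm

value=79.20 rpm

Q_s = Q / 3600 = 73.7 / 3600 = 0.0204722 kg/s
t_res = M / Q_s = 1.00 / 0.0204722 = 48.8467 s
Geometry in SI: D = 101.3 mm → 0.1013 m, h = 6.09 mm → 0.00609 m
Allowable rise: ΔT_a = T_lim − T_in = 243.8 − 189.3 = 54.5 K
γ̇_max² = ΔT_a·ρ·cp / (η·t_res) = [54.5 × 1301 × 2124] / [648 × 48.8467] = 4757.93 s⁻²
γ̇_max = sqrt(4757.93) = 68.9778 s⁻¹
Solve γ̇ = πDN/h for N: N_max = γ̇_max·h/(π·D) = 68.9778 × 0.00609 / (π × 0.1013) = 1.31998 rev/s = 79.1988 rpm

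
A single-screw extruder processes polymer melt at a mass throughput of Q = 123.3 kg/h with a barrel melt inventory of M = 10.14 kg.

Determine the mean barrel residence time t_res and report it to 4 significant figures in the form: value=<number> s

Convert throughput: Q = 123.3 kg/h = 123.3/3600 = 0.03425 kg/s
t_res = M / Q_s = 10.14 / 0.03425 = 296.058 s

value=296.1 s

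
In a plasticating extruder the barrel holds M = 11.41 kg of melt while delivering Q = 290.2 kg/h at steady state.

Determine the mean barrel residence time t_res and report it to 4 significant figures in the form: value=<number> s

value=141.5 s

Q_s = Q / 3600 = 290.2 / 3600 = 0.0806111 kg/s
t_res = M / Q_s = 11.41 ÷ 0.0806111 = 141.544 s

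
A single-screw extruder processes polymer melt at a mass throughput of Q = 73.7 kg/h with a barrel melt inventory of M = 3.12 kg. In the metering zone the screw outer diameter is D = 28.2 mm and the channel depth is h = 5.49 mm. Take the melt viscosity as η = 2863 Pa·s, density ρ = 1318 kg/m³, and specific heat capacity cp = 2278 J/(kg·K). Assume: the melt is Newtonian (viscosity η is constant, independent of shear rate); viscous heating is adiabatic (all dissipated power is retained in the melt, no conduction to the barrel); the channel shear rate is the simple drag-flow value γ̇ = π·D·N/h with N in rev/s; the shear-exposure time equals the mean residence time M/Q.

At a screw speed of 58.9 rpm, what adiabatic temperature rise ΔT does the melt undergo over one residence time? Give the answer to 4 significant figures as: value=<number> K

value=36.47 K

Q_s = Q / 3600 = 73.7 / 3600 = 0.0204722 kg/s
Mean residence time: t_res = M/Q_s = 3.12 kg / 0.0204722 kg/s = 152.402 s
D = 28.2 mm = 0.0282 m;  h = 5.49 mm = 0.00549 m;  N = 58.9 rpm / 60 = 0.981667 rev/s
Shear rate: γ̇ = πDN/h = π·0.0282·0.981667/0.00549 = 15.8413 s⁻¹
ΔT = η·γ̇²·t_res / (ρ·cp) = 2863 · (15.8413)² · 152.402 / (1318 · 2278) = 36.4689 K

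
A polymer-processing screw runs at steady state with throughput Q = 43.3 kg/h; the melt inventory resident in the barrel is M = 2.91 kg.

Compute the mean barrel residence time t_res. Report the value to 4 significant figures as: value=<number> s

value=241.9 s

Throughput in SI: Q_s = 43.3 kg/h ÷ 3600 s/h = 0.0120278 kg/s
t_res = M / Q_s = 2.91 / 0.0120278 = 241.94 s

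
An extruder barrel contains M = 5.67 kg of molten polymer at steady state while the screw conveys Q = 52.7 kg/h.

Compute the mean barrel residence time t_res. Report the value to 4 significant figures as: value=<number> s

value=387.3 s

Q_s = Q / 3600 = 52.7 / 3600 = 0.0146389 kg/s
t_res = M / Q_s = 5.67 / 0.0146389 = 387.324 s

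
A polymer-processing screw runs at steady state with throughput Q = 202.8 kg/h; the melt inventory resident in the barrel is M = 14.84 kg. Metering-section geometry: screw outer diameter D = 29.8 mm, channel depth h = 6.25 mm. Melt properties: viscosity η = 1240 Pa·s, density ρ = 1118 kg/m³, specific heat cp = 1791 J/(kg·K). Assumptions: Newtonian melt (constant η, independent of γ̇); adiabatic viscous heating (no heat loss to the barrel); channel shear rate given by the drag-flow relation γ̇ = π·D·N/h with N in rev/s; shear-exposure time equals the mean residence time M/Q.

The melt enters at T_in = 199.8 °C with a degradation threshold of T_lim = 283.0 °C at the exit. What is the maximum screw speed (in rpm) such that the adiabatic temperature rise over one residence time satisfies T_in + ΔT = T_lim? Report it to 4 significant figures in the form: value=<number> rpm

value=90.46 rpm

Q_s = Q / 3600 = 202.8 / 3600 = 0.0563333 kg/s
t_res = M / Q_s = 14.84 ÷ 0.0563333 = 263.432 s
Geometry in SI: D = 29.8 mm → 0.0298 m, h = 6.25 mm → 0.00625 m
Allowable rise: ΔT_a = T_lim − T_in = 283.0 − 199.8 = 83.2 K
Invert ΔT = ηγ̇²t_res/(ρcp) for γ̇: γ̇_max² = ΔT_a ρ cp / (η t_res) = 83.2·1118·1791 / (1240·263.432) = 510 s⁻²
γ̇_max = √510 = 22.5832 s⁻¹
N_max = γ̇_max h / (πD) = 22.5832·0.00625/(π·0.0298) = 1.50765 rev/s → ×60 = 90.4587 rpm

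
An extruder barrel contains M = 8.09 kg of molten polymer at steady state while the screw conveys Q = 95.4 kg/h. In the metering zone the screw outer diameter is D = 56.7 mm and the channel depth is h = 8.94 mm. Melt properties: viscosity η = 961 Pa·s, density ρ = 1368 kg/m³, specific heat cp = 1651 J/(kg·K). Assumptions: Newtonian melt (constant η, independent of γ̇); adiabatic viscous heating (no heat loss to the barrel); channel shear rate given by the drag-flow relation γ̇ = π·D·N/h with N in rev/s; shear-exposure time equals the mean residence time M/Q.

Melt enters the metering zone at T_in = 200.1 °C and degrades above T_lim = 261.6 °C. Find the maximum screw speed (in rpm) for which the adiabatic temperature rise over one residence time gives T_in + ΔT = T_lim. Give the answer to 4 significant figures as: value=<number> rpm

value=65.52 rpm

Throughput in SI: Q_s = 95.4 kg/h ÷ 3600 s/h = 0.0265 kg/s
t_res = M / Q_s = 8.09 / 0.0265 = 305.283 s
Convert to metres: D = 0.0567 m, h = 0.00894 m
ΔT_a = T_lim − T_in = 261.6 °C − 200.1 °C = 61.5 K
γ̇_max² = ΔT_a·ρ·cp / (η·t_res) = [61.5 × 1368 × 1651] / [961 × 305.283] = 473.459 s⁻²
γ̇_max = √473.459 = 21.7591 s⁻¹
N_max = γ̇_max·h / (π·D) = 21.7591 · 0.00894 / (π · 0.0567) = 1.09206 rev/s = 65.5235 rpm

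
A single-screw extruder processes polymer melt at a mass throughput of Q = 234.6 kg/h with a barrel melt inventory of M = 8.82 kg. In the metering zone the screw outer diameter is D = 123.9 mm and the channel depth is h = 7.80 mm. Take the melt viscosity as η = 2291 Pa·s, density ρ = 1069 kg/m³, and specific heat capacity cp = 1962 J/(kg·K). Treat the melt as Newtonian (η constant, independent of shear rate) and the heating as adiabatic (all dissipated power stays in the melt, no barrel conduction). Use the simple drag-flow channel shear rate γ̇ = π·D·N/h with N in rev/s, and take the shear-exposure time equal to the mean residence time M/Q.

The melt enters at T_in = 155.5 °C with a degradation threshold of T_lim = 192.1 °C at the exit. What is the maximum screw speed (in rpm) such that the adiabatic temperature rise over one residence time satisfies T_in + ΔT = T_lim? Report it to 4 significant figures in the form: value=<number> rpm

value=18.92 rpm

Convert throughput: Q = 234.6 kg/h = 234.6/3600 = 0.0651667 kg/s
t_res = M / Q_s = 8.82 / 0.0651667 = 135.345 s
D = 123.9 mm = 0.1239 m;  h = 7.80 mm = 0.0078 m
ΔT_a = T_lim − T_in = 192.1 °C − 155.5 °C = 36.6 K
γ̇_max² = ΔT_a·ρ·cp / (η·t_res) = [36.6 × 1069 × 1962] / [2291 × 135.345] = 247.565 s⁻²
Take the square root: γ̇_max = √(247.565) = 15.7342 s⁻¹
N_max = γ̇_max h / (πD) = 15.7342·0.0078/(π·0.1239) = 0.315296 rev/s → ×60 = 18.9178 rpm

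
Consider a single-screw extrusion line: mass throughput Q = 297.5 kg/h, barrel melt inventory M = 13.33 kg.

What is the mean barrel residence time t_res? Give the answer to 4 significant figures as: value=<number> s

Convert throughput: Q = 297.5 kg/h = 297.5/3600 = 0.0826389 kg/s
Mean residence time: t_res = M/Q_s = 13.33 kg / 0.0826389 kg/s = 161.304 s

value=161.3 s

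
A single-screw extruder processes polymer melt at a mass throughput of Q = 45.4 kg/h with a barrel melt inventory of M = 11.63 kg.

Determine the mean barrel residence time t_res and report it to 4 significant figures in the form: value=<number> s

Throughput in SI: Q_s = 45.4 kg/h ÷ 3600 s/h = 0.0126111 kg/s
t_res = M / Q_s = 11.63 ÷ 0.0126111 = 922.203 s

value=922.2 s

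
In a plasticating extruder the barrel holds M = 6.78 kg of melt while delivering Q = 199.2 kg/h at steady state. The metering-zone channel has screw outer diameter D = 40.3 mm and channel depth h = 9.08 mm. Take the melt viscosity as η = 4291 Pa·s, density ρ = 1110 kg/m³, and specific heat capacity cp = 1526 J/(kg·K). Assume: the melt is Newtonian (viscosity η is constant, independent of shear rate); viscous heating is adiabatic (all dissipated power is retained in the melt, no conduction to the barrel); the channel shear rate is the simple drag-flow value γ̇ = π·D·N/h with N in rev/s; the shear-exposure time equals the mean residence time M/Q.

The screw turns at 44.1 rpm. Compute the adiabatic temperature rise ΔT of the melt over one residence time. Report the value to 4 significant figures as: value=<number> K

Q_s = Q / 3600 = 199.2 / 3600 = 0.0553333 kg/s
t_res = M / Q_s = 6.78 / 0.0553333 = 122.53 s
D = 40.3 mm = 0.0403 m;  h = 9.08 mm = 0.00908 m;  N = 44.1 rpm / 60 = 0.735 rev/s
Shear rate: γ̇ = πDN/h = π·0.0403·0.735/0.00908 = 10.2484 s⁻¹
ΔT = η·γ̇²·t_res / (ρ·cp) = 4291 · (10.2484)² · 122.53 / (1110 · 1526) = 32.6014 K

value=32.60 K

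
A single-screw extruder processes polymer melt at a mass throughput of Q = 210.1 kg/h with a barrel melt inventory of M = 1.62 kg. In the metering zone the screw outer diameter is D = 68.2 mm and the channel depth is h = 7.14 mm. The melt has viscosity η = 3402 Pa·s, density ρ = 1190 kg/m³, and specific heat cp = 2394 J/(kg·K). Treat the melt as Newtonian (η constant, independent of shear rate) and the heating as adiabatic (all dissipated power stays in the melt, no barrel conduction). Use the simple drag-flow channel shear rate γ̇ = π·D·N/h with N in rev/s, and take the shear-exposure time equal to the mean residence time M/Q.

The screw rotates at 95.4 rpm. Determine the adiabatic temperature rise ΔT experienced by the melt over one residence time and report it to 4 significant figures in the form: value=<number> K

value=75.46 K

Q_s = Q / 3600 = 210.1 / 3600 = 0.0583611 kg/s
t_res = M / Q_s = 1.62 / 0.0583611 = 27.7582 s
Convert to SI: D = 0.0682 m, h = 0.00714 m, N = 95.4/60 = 1.59 rev/s
γ̇ = π D N / h = (π)(0.0682)(1.59) / 0.00714 = 47.7126 s⁻¹
ΔT = η·γ̇²·t_res/(ρ·cp) = [3402 × 47.7126² × 27.7582] / [1190 × 2394] = 75.4607 K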